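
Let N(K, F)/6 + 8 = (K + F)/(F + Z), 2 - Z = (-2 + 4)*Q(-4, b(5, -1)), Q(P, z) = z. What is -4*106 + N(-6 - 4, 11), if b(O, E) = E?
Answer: -2358/5 ≈ -471.60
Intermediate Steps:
Z = 4 (Z = 2 - (-2 + 4)*(-1) = 2 - 2*(-1) = 2 - 1*(-2) = 2 + 2 = 4)
N(K, F) = -48 + 6*(F + K)/(4 + F) (N(K, F) = -48 + 6*((K + F)/(F + 4)) = -48 + 6*((F + K)/(4 + F)) = -48 + 6*(F + K)/(4 + F))
-4*106 + N(-6 - 4, 11) = -4*106 + 6*(-32 + (-6 - 4) - 7*11)/(4 + 11) = -424 + 6*(-32 - 10 - 77)/15 = -424 + 6*(1/15)*(-119) = -424 - 238/5 = -2358/5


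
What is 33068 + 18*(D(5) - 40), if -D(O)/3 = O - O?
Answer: 32348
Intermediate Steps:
D(O) = 0 (D(O) = -3*(O - O) = -3*0 = 0)
33068 + 18*(D(5) - 40) = 33068 + 18*(0 - 40) = 33068 + 18*(-40) = 33068 - 720 = 32348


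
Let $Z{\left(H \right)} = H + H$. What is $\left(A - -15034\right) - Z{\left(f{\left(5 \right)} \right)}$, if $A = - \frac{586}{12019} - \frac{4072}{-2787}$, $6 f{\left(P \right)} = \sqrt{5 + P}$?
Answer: $\frac{503640499588}{33496953} - \frac{\sqrt{10}}{3} \approx 15034.0$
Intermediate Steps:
$f{\left(P \right)} = \frac{\sqrt{5 + P}}{6}$
$A = \frac{47308186}{33496953}$ ($A = \left(-586\right) \frac{1}{12019} - - \frac{4072}{2787} = - \frac{586}{12019} + \frac{4072}{2787} = \frac{47308186}{33496953} \approx 1.4123$)
$Z{\left(H \right)} = 2 H$
$\left(A - -15034\right) - Z{\left(f{\left(5 \right)} \right)} = \left(\frac{47308186}{33496953} - -15034\right) - 2 \frac{\sqrt{5 + 5}}{6} = \left(\frac{47308186}{33496953} + 15034\right) - 2 \frac{\sqrt{10}}{6} = \frac{503640499588}{33496953} - \frac{\sqrt{10}}{3}$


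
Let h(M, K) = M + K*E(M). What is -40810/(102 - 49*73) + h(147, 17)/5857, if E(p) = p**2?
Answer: 303217334/4070615 ≈ 74.489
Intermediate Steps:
h(M, K) = M + K*M**2
-40810/(102 - 49*73) + h(147, 17)/5857 = -40810/(102 - 49*73) + (147*(1 + 17*147))/5857 = -40810/(102 - 3577) + (147*(1 + 2499))*(1/5857) = -40810/(-3475) + (147*2500)*(1/5857) = -40810*(-1/3475) + 367500*(1/5857) = 8162/695 + 367500/5857 = 303217334/4070615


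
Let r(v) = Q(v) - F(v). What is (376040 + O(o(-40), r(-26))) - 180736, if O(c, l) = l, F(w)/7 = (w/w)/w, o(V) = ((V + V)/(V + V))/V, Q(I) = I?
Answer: 5077235/26 ≈ 1.9528e+5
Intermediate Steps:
o(V) = 1/V (o(V) = ((2*V)/((2*V)))/V = ((2*V)*(1/(2*V)))/V = 1/V)
F(w) = 7/w (F(w) = 7*((w/w)/w) = 7*(1/w) = 7/w)
r(v) = v - 7/v
(376040 + O(o(-40), r(-26))) - 180736 = (376040 + (-26 - 7/(-26))) - 180736 = (376040 + (-26 - 7*(-1/26))) - 180736 = (376040 + (-26 + 7/26)) - 180736 = (376040 - 669/26) - 180736 = 9776371/26 - 180736 = 5077235/26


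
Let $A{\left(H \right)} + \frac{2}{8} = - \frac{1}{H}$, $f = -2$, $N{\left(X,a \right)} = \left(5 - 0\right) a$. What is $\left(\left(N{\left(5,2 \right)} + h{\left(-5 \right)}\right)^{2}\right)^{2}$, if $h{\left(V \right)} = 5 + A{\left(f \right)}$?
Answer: $\frac{13845841}{256} \approx 54085.0$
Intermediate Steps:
$N{\left(X,a \right)} = 5 a$ ($N{\left(X,a \right)} = \left(5 + 0\right) a = 5 a$)
$A{\left(H \right)} = - \frac{1}{4} - \frac{1}{H}$
$h{\left(V \right)} = \frac{21}{4}$ ($h{\left(V \right)} = 5 + \frac{-4 - -2}{4 \left(-2\right)} = 5 + \frac{1}{4} \left(- \frac{1}{2}\right) \left(-4 + 2\right) = 5 + \frac{1}{4} \left(- \frac{1}{2}\right) \left(-2\right) = 5 + \frac{1}{4} = \frac{21}{4}$)
$\left(\left(N{\left(5,2 \right)} + h{\left(-5 \right)}\right)^{2}\right)^{2} = \left(\left(5 \cdot 2 + \frac{21}{4}\right)^{2}\right)^{2} = \left(\left(10 + \frac{21}{4}\right)^{2}\right)^{2} = \left(\left(\frac{61}{4}\right)^{2}\right)^{2} = \left(\frac{3721}{16}\right)^{2} = \frac{13845841}{256}$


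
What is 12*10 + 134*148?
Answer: 19952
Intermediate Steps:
12*10 + 134*148 = 120 + 19832 = 19952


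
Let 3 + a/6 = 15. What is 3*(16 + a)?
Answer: 264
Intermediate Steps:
a = 72 (a = -18 + 6*15 = -18 + 90 = 72)
3*(16 + a) = 3*(16 + 72) = 3*88 = 264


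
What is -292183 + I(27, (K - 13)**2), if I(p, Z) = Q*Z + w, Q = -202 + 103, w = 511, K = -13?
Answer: -358596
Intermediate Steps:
Q = -99
I(p, Z) = 511 - 99*Z (I(p, Z) = -99*Z + 511 = 511 - 99*Z)
-292183 + I(27, (K - 13)**2) = -292183 + (511 - 99*(-13 - 13)**2) = -292183 + (511 - 99*(-26)**2) = -292183 + (511 - 99*676) = -292183 + (511 - 66924) = -292183 - 66413 = -358596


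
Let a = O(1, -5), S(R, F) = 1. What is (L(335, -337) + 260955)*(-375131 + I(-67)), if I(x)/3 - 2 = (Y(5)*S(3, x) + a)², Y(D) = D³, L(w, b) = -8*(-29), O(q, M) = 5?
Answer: -84735592475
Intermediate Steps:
L(w, b) = 232
a = 5
I(x) = 50706 (I(x) = 6 + 3*(5³*1 + 5)² = 6 + 3*(125*1 + 5)² = 6 + 3*(125 + 5)² = 6 + 3*130² = 6 + 3*16900 = 6 + 50700 = 50706)
(L(335, -337) + 260955)*(-375131 + I(-67)) = (232 + 260955)*(-375131 + 50706) = 261187*(-324425) = -84735592475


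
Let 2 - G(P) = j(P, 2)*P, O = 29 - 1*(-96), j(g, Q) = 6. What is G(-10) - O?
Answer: -63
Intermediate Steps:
O = 125 (O = 29 + 96 = 125)
G(P) = 2 - 6*P
G(-10) - O = (2 - 6*(-10)) - 1*125 = (2 + 60) - 125 = 62 - 125 = -63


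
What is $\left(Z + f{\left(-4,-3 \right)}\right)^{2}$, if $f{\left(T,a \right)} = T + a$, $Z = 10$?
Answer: $9$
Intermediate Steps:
$\left(Z + f{\left(-4,-3 \right)}\right)^{2} = \left(10 - 7\right)^{2} = 3^{2} = 9$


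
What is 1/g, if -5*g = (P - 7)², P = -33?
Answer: -1/320 ≈ -0.0031250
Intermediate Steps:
g = -320 (g = -(-33 - 7)²/5 = -⅕*(-40)² = -⅕*1600 = -320)
1/g = 1/(-320) = -1/320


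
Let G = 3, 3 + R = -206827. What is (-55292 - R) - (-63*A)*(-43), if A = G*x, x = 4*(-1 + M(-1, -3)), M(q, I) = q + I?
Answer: 314078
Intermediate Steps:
R = -206830 (R = -3 - 206827 = -206830)
M(q, I) = I + q
x = -20 (x = 4*(-1 + (-3 - 1)) = 4*(-1 - 4) = 4*(-5) = -20)
A = -60 (A = 3*(-20) = -60)
(-55292 - R) - (-63*A)*(-43) = (-55292 - 1*(-206830)) - (-63*(-60))*(-43) = (-55292 + 206830) - 3780*(-43) = 151538 - 1*(-162540) = 151538 + 162540 = 314078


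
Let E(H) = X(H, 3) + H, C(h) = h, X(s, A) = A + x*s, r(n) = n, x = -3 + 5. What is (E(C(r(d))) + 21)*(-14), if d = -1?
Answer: -294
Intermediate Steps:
x = 2
X(s, A) = A + 2*s
E(H) = 3 + 3*H (E(H) = (3 + 2*H) + H = 3 + 3*H)
(E(C(r(d))) + 21)*(-14) = ((3 + 3*(-1)) + 21)*(-14) = ((3 - 3) + 21)*(-14) = (0 + 21)*(-14) = 21*(-14) = -294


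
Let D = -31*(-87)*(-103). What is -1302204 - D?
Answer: -1024413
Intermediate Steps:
D = -277791 (D = 2697*(-103) = -277791)
-1302204 - D = -1302204 - 1*(-277791) = -1302204 + 277791 = -1024413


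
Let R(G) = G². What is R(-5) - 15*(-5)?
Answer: 100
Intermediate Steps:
R(-5) - 15*(-5) = (-5)² - 15*(-5) = 25 + 75 = 100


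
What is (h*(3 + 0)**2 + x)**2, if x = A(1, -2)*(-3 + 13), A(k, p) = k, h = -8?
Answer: 3844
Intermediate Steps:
x = 10 (x = 1*(-3 + 13) = 1*10 = 10)
(h*(3 + 0)**2 + x)**2 = (-8*(3 + 0)**2 + 10)**2 = (-8*3**2 + 10)**2 = (-8*9 + 10)**2 = (-72 + 10)**2 = (-62)**2 = 3844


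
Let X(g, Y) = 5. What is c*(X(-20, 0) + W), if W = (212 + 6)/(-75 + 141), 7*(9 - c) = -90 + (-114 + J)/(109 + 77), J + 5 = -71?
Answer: 3924776/21483 ≈ 182.69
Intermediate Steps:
J = -76 (J = -5 - 71 = -76)
c = 14324/651 (c = 9 - (-90 + (-114 - 76)/(109 + 77))/7 = 9 - (-90 - 190/186)/7 = 9 - (-90 - 190*1/186)/7 = 9 - (-90 - 95/93)/7 = 9 - ⅐*(-8465/93) = 9 + 8465/651 = 14324/651 ≈ 22.003)
W = 109/33 (W = 218/66 = 218*(1/66) = 109/33 ≈ 3.3030)
c*(X(-20, 0) + W) = 14324*(5 + 109/33)/651 = (14324/651)*(274/33) = 3924776/21483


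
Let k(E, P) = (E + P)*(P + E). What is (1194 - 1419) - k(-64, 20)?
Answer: -2161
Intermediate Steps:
k(E, P) = (E + P)² (k(E, P) = (E + P)*(E + P) = (E + P)²)
(1194 - 1419) - k(-64, 20) = (1194 - 1419) - (-64 + 20)² = -225 - 1*(-44)² = -225 - 1*1936 = -225 - 1936 = -2161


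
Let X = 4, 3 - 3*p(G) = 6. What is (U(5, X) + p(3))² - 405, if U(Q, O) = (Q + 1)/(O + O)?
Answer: -6479/16 ≈ -404.94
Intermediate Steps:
p(G) = -1 (p(G) = 1 - ⅓*6 = 1 - 2 = -1)
U(Q, O) = (1 + Q)/(2*O) (U(Q, O) = (1 + Q)/((2*O)) = (1 + Q)*(1/(2*O)) = (1 + Q)/(2*O))
(U(5, X) + p(3))² - 405 = ((½)*(1 + 5)/4 - 1)² - 405 = ((½)*(¼)*6 - 1)² - 405 = (¾ - 1)² - 405 = (-¼)² - 405 = 1/16 - 405 = -6479/16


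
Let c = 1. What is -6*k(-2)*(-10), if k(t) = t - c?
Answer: -180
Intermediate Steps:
k(t) = -1 + t (k(t) = t - 1*1 = t - 1 = -1 + t)
-6*k(-2)*(-10) = -6*(-1 - 2)*(-10) = -6*(-3)*(-10) = 18*(-10) = -180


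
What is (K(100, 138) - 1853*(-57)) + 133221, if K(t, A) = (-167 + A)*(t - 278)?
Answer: 244004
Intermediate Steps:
K(t, A) = (-278 + t)*(-167 + A) (K(t, A) = (-167 + A)*(-278 + t) = (-278 + t)*(-167 + A))
(K(100, 138) - 1853*(-57)) + 133221 = ((46426 - 278*138 - 167*100 + 138*100) - 1853*(-57)) + 133221 = ((46426 - 38364 - 16700 + 13800) + 105621) + 133221 = (5162 + 105621) + 133221 = 110783 + 133221 = 244004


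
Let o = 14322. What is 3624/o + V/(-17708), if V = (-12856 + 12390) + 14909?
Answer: -23779809/42268996 ≈ -0.56258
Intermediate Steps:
V = 14443 (V = -466 + 14909 = 14443)
3624/o + V/(-17708) = 3624/14322 + 14443/(-17708) = 3624*(1/14322) + 14443*(-1/17708) = 604/2387 - 14443/17708 = -23779809/42268996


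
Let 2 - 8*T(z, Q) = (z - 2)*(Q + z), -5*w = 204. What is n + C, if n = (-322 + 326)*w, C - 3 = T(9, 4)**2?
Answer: -11659/320 ≈ -36.434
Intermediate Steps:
w = -204/5 (w = -1/5*204 = -204/5 ≈ -40.800)
T(z, Q) = 1/4 - (-2 + z)*(Q + z)/8 (T(z, Q) = 1/4 - (z - 2)*(Q + z)/8 = 1/4 - (-2 + z)*(Q + z)/8)
C = 8113/64 (C = 3 + (1/4 - 1/8*9**2 + (1/4)*4 + (1/4)*9 - 1/8*4*9)**2 = 3 + (1/4 - 1/8*81 + 1 + 9/4 - 9/2)**2 = 3 + (1/4 - 81/8 + 1 + 9/4 - 9/2)**2 = 3 + (-89/8)**2 = 3 + 7921/64 = 8113/64 ≈ 126.77)
n = -816/5 (n = (-322 + 326)*(-204/5) = 4*(-204/5) = -816/5 ≈ -163.20)
n + C = -816/5 + 8113/64 = -11659/320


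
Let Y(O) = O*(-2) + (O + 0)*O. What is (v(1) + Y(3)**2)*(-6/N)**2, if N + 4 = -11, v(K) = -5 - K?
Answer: 12/25 ≈ 0.48000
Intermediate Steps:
N = -15 (N = -4 - 11 = -15)
Y(O) = O**2 - 2*O (Y(O) = -2*O + O*O = -2*O + O**2 = O**2 - 2*O)
(v(1) + Y(3)**2)*(-6/N)**2 = ((-5 - 1*1) + (3*(-2 + 3))**2)*(-6/(-15))**2 = ((-5 - 1) + (3*1)**2)*(-6*(-1/15))**2 = (-6 + 3**2)*(2/5)**2 = (-6 + 9)*(4/25) = 3*(4/25) = 12/25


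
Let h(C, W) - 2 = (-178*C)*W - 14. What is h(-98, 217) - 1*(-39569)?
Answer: 3824905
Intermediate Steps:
h(C, W) = -12 - 178*C*W (h(C, W) = 2 + ((-178*C)*W - 14) = 2 + (-178*C*W - 14) = 2 + (-14 - 178*C*W) = -12 - 178*C*W)
h(-98, 217) - 1*(-39569) = (-12 - 178*(-98)*217) - 1*(-39569) = (-12 + 3785348) + 39569 = 3785336 + 39569 = 3824905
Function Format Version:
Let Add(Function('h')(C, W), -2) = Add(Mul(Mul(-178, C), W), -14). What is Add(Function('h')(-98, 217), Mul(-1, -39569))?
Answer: 3824905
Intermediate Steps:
Function('h')(C, W) = Add(-12, Mul(-178, C, W)) (Function('h')(C, W) = Add(2, Add(Mul(Mul(-178, C), W), -14)) = Add(2, Add(Mul(-178, C, W), -14)) = Add(2, Add(-14, Mul(-178, C, W))) = Add(-12, Mul(-178, C, W)))
Add(Function('h')(-98, 217), Mul(-1, -39569)) = Add(Add(-12, Mul(-178, -98, 217)), Mul(-1, -39569)) = Add(Add(-12, 3785348), 39569) = Add(3785336, 39569) = 3824905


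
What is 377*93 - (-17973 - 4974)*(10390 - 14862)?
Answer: -102583923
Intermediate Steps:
377*93 - (-17973 - 4974)*(10390 - 14862) = 35061 - (-22947)*(-4472) = 35061 - 1*102618984 = 35061 - 102618984 = -102583923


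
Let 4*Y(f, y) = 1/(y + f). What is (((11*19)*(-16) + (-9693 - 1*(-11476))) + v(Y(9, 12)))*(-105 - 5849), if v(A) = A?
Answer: 390353171/42 ≈ 9.2941e+6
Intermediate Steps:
Y(f, y) = 1/(4*(f + y)) (Y(f, y) = 1/(4*(y + f)) = 1/(4*(f + y)))
(((11*19)*(-16) + (-9693 - 1*(-11476))) + v(Y(9, 12)))*(-105 - 5849) = (((11*19)*(-16) + (-9693 - 1*(-11476))) + 1/(4*(9 + 12)))*(-105 - 5849) = ((209*(-16) + (-9693 + 11476)) + (¼)/21)*(-5954) = ((-3344 + 1783) + (¼)*(1/21))*(-5954) = (-1561 + 1/84)*(-5954) = -131123/84*(-5954) = 390353171/42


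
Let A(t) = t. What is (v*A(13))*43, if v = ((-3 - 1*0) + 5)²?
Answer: 2236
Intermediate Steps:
v = 4 (v = ((-3 + 0) + 5)² = (-3 + 5)² = 2² = 4)
(v*A(13))*43 = (4*13)*43 = 52*43 = 2236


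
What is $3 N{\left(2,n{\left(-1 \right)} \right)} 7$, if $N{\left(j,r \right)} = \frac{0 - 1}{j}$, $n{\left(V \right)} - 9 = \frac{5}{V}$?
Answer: $- \frac{21}{2} \approx -10.5$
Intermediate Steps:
$n{\left(V \right)} = 9 + \frac{5}{V}$
$N{\left(j,r \right)} = - \frac{1}{j}$
$3 N{\left(2,n{\left(-1 \right)} \right)} 7 = 3 \left(- \frac{1}{2}\right) 7 = \left(- \frac{3}{2}\right) 7 = - \frac{21}{2}$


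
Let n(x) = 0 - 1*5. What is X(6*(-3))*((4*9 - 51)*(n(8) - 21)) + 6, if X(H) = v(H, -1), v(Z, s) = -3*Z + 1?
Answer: 21456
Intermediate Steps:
v(Z, s) = 1 - 3*Z
n(x) = -5 (n(x) = 0 - 5 = -5)
X(H) = 1 - 3*H
X(6*(-3))*((4*9 - 51)*(n(8) - 21)) + 6 = (1 - 18*(-3))*((4*9 - 51)*(-5 - 21)) + 6 = (1 - 3*(-18))*((36 - 51)*(-26)) + 6 = (1 + 54)*(-15*(-26)) + 6 = 55*390 + 6 = 21450 + 6 = 21456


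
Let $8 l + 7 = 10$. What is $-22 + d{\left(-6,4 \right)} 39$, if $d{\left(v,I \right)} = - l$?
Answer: $- \frac{293}{8} \approx -36.625$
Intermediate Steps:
$l = \frac{3}{8}$ ($l = - \frac{7}{8} + \frac{1}{8} \cdot 10 = - \frac{7}{8} + \frac{5}{4} = \frac{3}{8} \approx 0.375$)
$d{\left(v,I \right)} = - \frac{3}{8}$ ($d{\left(v,I \right)} = \left(-1\right) \frac{3}{8} = - \frac{3}{8}$)
$-22 + d{\left(-6,4 \right)} 39 = -22 - \frac{117}{8} = - \frac{293}{8}$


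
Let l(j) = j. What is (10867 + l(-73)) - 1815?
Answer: 8979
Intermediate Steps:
(10867 + l(-73)) - 1815 = (10867 - 73) - 1815 = 10794 - 1815 = 8979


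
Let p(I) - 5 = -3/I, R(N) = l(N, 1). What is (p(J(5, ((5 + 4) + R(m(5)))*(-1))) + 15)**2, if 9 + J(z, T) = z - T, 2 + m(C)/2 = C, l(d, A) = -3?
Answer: 1369/4 ≈ 342.25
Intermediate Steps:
m(C) = -4 + 2*C
R(N) = -3
J(z, T) = -9 + z - T (J(z, T) = -9 + (z - T) = -9 + z - T)
p(I) = 5 - 3/I
(p(J(5, ((5 + 4) + R(m(5)))*(-1))) + 15)**2 = ((5 - 3/(-9 + 5 - ((5 + 4) - 3)*(-1))) + 15)**2 = ((5 - 3/(-9 + 5 - (9 - 3)*(-1))) + 15)**2 = ((5 - 3/(-9 + 5 - 6*(-1))) + 15)**2 = ((5 - 3/(-9 + 5 - 1*(-6))) + 15)**2 = ((5 - 3/(-9 + 5 + 6)) + 15)**2 = ((5 - 3/2) + 15)**2 = (7/2 + 15)**2 = (37/2)**2 = 1369/4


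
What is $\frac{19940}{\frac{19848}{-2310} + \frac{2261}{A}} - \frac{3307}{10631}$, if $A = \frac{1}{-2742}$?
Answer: $- \frac{3987501361773}{12687424377659} \approx -0.31429$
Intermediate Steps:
$A = - \frac{1}{2742} \approx -0.0003647$
$\frac{19940}{\frac{19848}{-2310} + \frac{2261}{A}} - \frac{3307}{10631} = \frac{19940}{\frac{19848}{-2310} + \frac{2261}{- \frac{1}{2742}}} - \frac{3307}{10631} = \frac{19940}{19848 \left(- \frac{1}{2310}\right) + 2261 \left(-2742\right)} - \frac{3307}{10631} = \frac{19940}{- \frac{3308}{385} - 6199662} - \frac{3307}{10631} = \frac{19940}{- \frac{2386873178}{385}} - \frac{3307}{10631} = 19940 \left(- \frac{385}{2386873178}\right) - \frac{3307}{10631} = - \frac{3838450}{1193436589} - \frac{3307}{10631} = - \frac{3987501361773}{12687424377659}$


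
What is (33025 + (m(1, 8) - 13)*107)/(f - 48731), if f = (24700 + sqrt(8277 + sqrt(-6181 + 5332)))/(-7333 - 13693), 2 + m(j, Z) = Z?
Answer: -32276/(512321353/10513 + sqrt(8277 + I*sqrt(849))/21026) ≈ -0.66231 + 1.0351e-10*I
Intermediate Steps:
m(j, Z) = -2 + Z
f = -12350/10513 - sqrt(8277 + I*sqrt(849))/21026 (f = (24700 + sqrt(8277 + sqrt(-849)))/(-21026) = (24700 + sqrt(8277 + I*sqrt(849)))*(-1/21026) = -12350/10513 - sqrt(8277 + I*sqrt(849))/21026 ≈ -1.1791 - 7.6161e-6*I)
(33025 + (m(1, 8) - 13)*107)/(f - 48731) = (33025 + ((-2 + 8) - 13)*107)/((-12350/10513 - sqrt(8277 + I*sqrt(849))/21026) - 48731) = (33025 + (6 - 13)*107)/(-512321353/10513 - sqrt(8277 + I*sqrt(849))/21026) = (33025 - 7*107)/(-512321353/10513 - sqrt(8277 + I*sqrt(849))/21026) = (33025 - 749)/(-512321353/10513 - sqrt(8277 + I*sqrt(849))/21026) = 32276/(-512321353/10513 - sqrt(8277 + I*sqrt(849))/21026)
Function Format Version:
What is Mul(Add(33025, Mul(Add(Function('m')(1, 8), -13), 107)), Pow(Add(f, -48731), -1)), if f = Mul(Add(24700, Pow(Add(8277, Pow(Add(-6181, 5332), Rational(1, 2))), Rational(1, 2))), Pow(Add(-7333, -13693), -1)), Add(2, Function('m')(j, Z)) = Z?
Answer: Mul(-32276, Pow(Add(Rational(512321353, 10513), Mul(Rational(1, 21026), Pow(Add(8277, Mul(I, Pow(849, Rational(1, 2)))), Rational(1, 2)))), -1)) ≈ Add(-0.66231, Mul(1.0351e-10, I))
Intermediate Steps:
Function('m')(j, Z) = Add(-2, Z)
f = Add(Rational(-12350, 10513), Mul(Rational(-1, 21026), Pow(Add(8277, Mul(I, Pow(849, Rational(1, 2)))), Rational(1, 2)))) (f = Mul(Add(24700, Pow(Add(8277, Pow(-849, Rational(1, 2))), Rational(1, 2))), Pow(-21026, -1)) = Mul(Add(24700, Pow(Add(8277, Mul(I, Pow(849, Rational(1, 2)))), Rational(1, 2))), Rational(-1, 21026)) = Add(Rational(-12350, 10513), Mul(Rational(-1, 21026), Pow(Add(8277, Mul(I, Pow(849, Rational(1, 2)))), Rational(1, 2)))) ≈ Add(-1.1791, Mul(-7.6161e-6, I)))
Mul(Add(33025, Mul(Add(Function('m')(1, 8), -13), 107)), Pow(Add(f, -48731), -1)) = Mul(Add(33025, Mul(Add(Add(-2, 8), -13), 107)), Pow(Add(Add(Rational(-12350, 10513), Mul(Rational(-1, 21026), Pow(Add(8277, Mul(I, Pow(849, Rational(1, 2)))), Rational(1, 2)))), -48731), -1)) = Mul(Add(33025, Mul(Add(6, -13), 107)), Pow(Add(Rational(-512321353, 10513), Mul(Rational(-1, 21026), Pow(Add(8277, Mul(I, Pow(849, Rational(1, 2)))), Rational(1, 2)))), -1)) = Mul(Add(33025, Mul(-7, 107)), Pow(Add(Rational(-512321353, 10513), Mul(Rational(-1, 21026), Pow(Add(8277, Mul(I, Pow(849, Rational(1, 2)))), Rational(1, 2)))), -1)) = Mul(Add(33025, -749), Pow(Add(Rational(-512321353, 10513), Mul(Rational(-1, 21026), Pow(Add(8277, Mul(I, Pow(849, Rational(1, 2)))), Rational(1, 2)))), -1)) = Mul(32276, Pow(Add(Rational(-512321353, 10513), Mul(Rational(-1, 21026), Pow(Add(8277, Mul(I, Pow(849, Rational(1, 2)))), Rational(1, 2)))), -1))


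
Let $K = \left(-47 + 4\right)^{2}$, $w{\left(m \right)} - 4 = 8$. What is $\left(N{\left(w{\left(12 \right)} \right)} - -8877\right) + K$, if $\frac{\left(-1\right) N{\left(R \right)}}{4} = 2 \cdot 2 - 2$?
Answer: $10718$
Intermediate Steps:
$w{\left(m \right)} = 12$ ($w{\left(m \right)} = 4 + 8 = 12$)
$N{\left(R \right)} = -8$ ($N{\left(R \right)} = - 4 \left(2 \cdot 2 - 2\right) = - 4 \left(4 - 2\right) = \left(-4\right) 2 = -8$)
$K = 1849$ ($K = \left(-43\right)^{2} = 1849$)
$\left(N{\left(w{\left(12 \right)} \right)} - -8877\right) + K = \left(-8 - -8877\right) + 1849 = \left(-8 + \left(-4318 + 13195\right)\right) + 1849 = \left(-8 + 8877\right) + 1849 = 8869 + 1849 = 10718$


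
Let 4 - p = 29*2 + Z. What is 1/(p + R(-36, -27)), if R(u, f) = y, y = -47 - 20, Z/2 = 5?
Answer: -1/131 ≈ -0.0076336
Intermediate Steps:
Z = 10 (Z = 2*5 = 10)
y = -67
R(u, f) = -67
p = -64 (p = 4 - (29*2 + 10) = 4 - (58 + 10) = 4 - 1*68 = 4 - 68 = -64)
1/(p + R(-36, -27)) = 1/(-64 - 67) = 1/(-131) = -1/131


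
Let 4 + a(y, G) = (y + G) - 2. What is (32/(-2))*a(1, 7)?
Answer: -32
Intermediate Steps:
a(y, G) = -6 + G + y (a(y, G) = -4 + ((y + G) - 2) = -4 + ((G + y) - 2) = -4 + (-2 + G + y) = -6 + G + y)
(32/(-2))*a(1, 7) = (32/(-2))*(-6 + 7 + 1) = -½*32*2 = -16*2 = -32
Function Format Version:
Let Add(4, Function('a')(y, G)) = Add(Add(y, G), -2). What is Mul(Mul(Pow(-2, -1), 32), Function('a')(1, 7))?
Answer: -32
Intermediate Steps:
Function('a')(y, G) = Add(-6, G, y) (Function('a')(y, G) = Add(-4, Add(Add(y, G), -2)) = Add(-4, Add(Add(G, y), -2)) = Add(-4, Add(-2, G, y)) = Add(-6, G, y))
Mul(Mul(Pow(-2, -1), 32), Function('a')(1, 7)) = Mul(Mul(Pow(-2, -1), 32), Add(-6, 7, 1)) = Mul(Mul(Rational(-1, 2), 32), 2) = Mul(-16, 2) = -32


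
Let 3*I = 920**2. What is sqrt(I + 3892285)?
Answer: sqrt(37569765)/3 ≈ 2043.1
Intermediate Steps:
I = 846400/3 (I = (1/3)*920**2 = (1/3)*846400 = 846400/3 ≈ 2.8213e+5)
sqrt(I + 3892285) = sqrt(846400/3 + 3892285) = sqrt(12523255/3) = sqrt(37569765)/3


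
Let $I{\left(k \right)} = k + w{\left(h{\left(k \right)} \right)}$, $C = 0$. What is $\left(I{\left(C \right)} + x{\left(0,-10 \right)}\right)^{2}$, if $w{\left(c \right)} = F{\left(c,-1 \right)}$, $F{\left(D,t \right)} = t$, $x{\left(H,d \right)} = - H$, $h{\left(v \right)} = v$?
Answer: $1$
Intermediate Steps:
$w{\left(c \right)} = -1$
$I{\left(k \right)} = -1 + k$ ($I{\left(k \right)} = k - 1 = -1 + k$)
$\left(I{\left(C \right)} + x{\left(0,-10 \right)}\right)^{2} = \left(\left(-1 + 0\right) - 0\right)^{2} = \left(-1 + 0\right)^{2} = \left(-1\right)^{2} = 1$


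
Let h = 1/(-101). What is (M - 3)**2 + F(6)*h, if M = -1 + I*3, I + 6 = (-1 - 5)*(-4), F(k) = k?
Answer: 252494/101 ≈ 2499.9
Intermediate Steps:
h = -1/101 ≈ -0.0099010
I = 18 (I = -6 + (-1 - 5)*(-4) = -6 - 6*(-4) = -6 + 24 = 18)
M = 53 (M = -1 + 18*3 = -1 + 54 = 53)
(M - 3)**2 + F(6)*h = (53 - 3)**2 + 6*(-1/101) = 50**2 - 6/101 = 2500 - 6/101 = 252494/101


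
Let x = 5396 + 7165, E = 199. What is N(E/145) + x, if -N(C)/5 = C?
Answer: 364070/29 ≈ 12554.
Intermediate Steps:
N(C) = -5*C
x = 12561
N(E/145) + x = -995/145 + 12561 = -5*199/145 + 12561 = -199/29 + 12561 = 364070/29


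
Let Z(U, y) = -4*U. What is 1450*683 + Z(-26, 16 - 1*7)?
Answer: 990454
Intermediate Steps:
1450*683 + Z(-26, 16 - 1*7) = 1450*683 - 4*(-26) = 990350 + 104 = 990454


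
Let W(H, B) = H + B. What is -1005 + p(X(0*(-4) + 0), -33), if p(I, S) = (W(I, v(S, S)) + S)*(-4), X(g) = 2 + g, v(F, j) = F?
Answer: -749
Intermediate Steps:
W(H, B) = B + H
p(I, S) = -8*S - 4*I (p(I, S) = ((S + I) + S)*(-4) = ((I + S) + S)*(-4) = (I + 2*S)*(-4) = -8*S - 4*I)
-1005 + p(X(0*(-4) + 0), -33) = -1005 + (-8*(-33) - 4*(2 + (0*(-4) + 0))) = -1005 + (264 - 4*(2 + (0 + 0))) = -1005 + (264 - 4*(2 + 0)) = -1005 + (264 - 4*2) = -1005 + (264 - 8) = -1005 + 256 = -749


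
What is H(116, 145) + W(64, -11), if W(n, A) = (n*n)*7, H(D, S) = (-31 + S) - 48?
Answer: 28738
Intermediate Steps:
H(D, S) = -79 + S
W(n, A) = 7*n² (W(n, A) = n²*7 = 7*n²)
H(116, 145) + W(64, -11) = (-79 + 145) + 7*64² = 66 + 7*4096 = 66 + 28672 = 28738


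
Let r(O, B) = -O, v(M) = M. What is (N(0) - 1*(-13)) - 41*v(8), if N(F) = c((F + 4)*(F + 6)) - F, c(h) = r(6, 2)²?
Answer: -279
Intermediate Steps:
c(h) = 36 (c(h) = (-1*6)² = (-6)² = 36)
N(F) = 36 - F
(N(0) - 1*(-13)) - 41*v(8) = ((36 - 1*0) - 1*(-13)) - 41*8 = ((36 + 0) + 13) - 328 = (36 + 13) - 328 = 49 - 328 = -279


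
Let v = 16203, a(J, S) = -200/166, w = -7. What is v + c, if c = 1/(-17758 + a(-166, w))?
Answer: 23883448759/1474014 ≈ 16203.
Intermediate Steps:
a(J, S) = -100/83 (a(J, S) = -200*1/166 = -100/83)
c = -83/1474014 (c = 1/(-17758 - 100/83) = 1/(-1474014/83) = -83/1474014 ≈ -5.6309e-5)
v + c = 16203 - 83/1474014 = 23883448759/1474014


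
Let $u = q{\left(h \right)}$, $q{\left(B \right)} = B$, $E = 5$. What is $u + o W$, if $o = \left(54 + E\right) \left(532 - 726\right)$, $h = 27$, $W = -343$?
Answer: $3926005$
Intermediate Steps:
$u = 27$
$o = -11446$ ($o = \left(54 + 5\right) \left(532 - 726\right) = 59 \left(-194\right) = -11446$)
$u + o W = 27 - -3925978 = 27 + 3925978 = 3926005$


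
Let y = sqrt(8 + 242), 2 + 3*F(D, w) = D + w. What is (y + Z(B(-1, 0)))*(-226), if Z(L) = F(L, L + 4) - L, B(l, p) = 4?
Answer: 452/3 - 1130*sqrt(10) ≈ -3422.7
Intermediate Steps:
F(D, w) = -2/3 + D/3 + w/3 (F(D, w) = -2/3 + (D + w)/3 = -2/3 + (D/3 + w/3) = -2/3 + D/3 + w/3)
Z(L) = 2/3 - L/3 (Z(L) = (-2/3 + L/3 + (L + 4)/3) - L = (-2/3 + L/3 + (4 + L)/3) - L = (-2/3 + L/3 + (4/3 + L/3)) - L = (2/3 + 2*L/3) - L = 2/3 - L/3)
y = 5*sqrt(10) (y = sqrt(250) = 5*sqrt(10) ≈ 15.811)
(y + Z(B(-1, 0)))*(-226) = (5*sqrt(10) + (2/3 - 1/3*4))*(-226) = (5*sqrt(10) + (2/3 - 4/3))*(-226) = (5*sqrt(10) - 2/3)*(-226) = (-2/3 + 5*sqrt(10))*(-226) = 452/3 - 1130*sqrt(10)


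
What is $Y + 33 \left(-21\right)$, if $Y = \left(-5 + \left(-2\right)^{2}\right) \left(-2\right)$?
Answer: $-691$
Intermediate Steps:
$Y = 2$ ($Y = \left(-5 + 4\right) \left(-2\right) = \left(-1\right) \left(-2\right) = 2$)
$Y + 33 \left(-21\right) = 2 + 33 \left(-21\right) = 2 - 693 = -691$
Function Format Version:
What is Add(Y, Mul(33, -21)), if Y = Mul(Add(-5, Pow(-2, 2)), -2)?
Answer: -691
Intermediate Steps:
Y = 2 (Y = Mul(Add(-5, 4), -2) = Mul(-1, -2) = 2)
Add(Y, Mul(33, -21)) = Add(2, Mul(33, -21)) = Add(2, -693) = -691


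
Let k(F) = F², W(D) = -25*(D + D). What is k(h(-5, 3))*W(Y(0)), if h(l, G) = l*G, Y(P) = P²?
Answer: 0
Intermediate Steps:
h(l, G) = G*l
W(D) = -50*D
k(h(-5, 3))*W(Y(0)) = (3*(-5))²*(-50*0²) = (-15)²*(-50*0) = 225*0 = 0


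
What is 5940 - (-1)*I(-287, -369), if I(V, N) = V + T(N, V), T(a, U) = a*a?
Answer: 141814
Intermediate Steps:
T(a, U) = a**2
I(V, N) = V + N**2
5940 - (-1)*I(-287, -369) = 5940 - (-1)*(-287 + (-369)**2) = 5940 - (-1)*(-287 + 136161) = 5940 - (-1)*135874 = 5940 - 1*(-135874) = 5940 + 135874 = 141814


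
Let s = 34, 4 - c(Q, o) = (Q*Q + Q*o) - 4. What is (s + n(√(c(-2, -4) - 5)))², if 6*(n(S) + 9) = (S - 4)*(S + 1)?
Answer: 4672/9 - 137*I/2 ≈ 519.11 - 68.5*I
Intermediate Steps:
c(Q, o) = 8 - Q² - Q*o (c(Q, o) = 4 - ((Q*Q + Q*o) - 4) = 4 - ((Q² + Q*o) - 4) = 4 - (-4 + Q² + Q*o) = 4 + (4 - Q² - Q*o) = 8 - Q² - Q*o)
n(S) = -9 + (1 + S)*(-4 + S)/6 (n(S) = -9 + ((S - 4)*(S + 1))/6 = -9 + ((-4 + S)*(1 + S))/6 = -9 + ((1 + S)*(-4 + S))/6 = -9 + (1 + S)*(-4 + S)/6)
(s + n(√(c(-2, -4) - 5)))² = (34 + (-29/3 - √((8 - 1*(-2)² - 1*(-2)*(-4)) - 5)/2 + (√((8 - 1*(-2)² - 1*(-2)*(-4)) - 5))²/6))² = (34 + (-29/3 - √((8 - 1*4 - 8) - 5)/2 + (√((8 - 1*4 - 8) - 5))²/6))² = (34 + (-29/3 - √((8 - 4 - 8) - 5)/2 + (√((8 - 4 - 8) - 5))²/6))² = (34 + (-29/3 - √(-4 - 5)/2 + (√(-4 - 5))²/6))² = (34 + (-29/3 - 3*I/2 + (√(-9))²/6))² = (34 + (-29/3 - 3*I/2 + (3*I)²/6))² = (34 + (-29/3 - 3*I/2 + (⅙)*(-9)))² = (34 + (-29/3 - 3*I/2 - 3/2))² = (34 + (-67/6 - 3*I/2))² = (137/6 - 3*I/2)²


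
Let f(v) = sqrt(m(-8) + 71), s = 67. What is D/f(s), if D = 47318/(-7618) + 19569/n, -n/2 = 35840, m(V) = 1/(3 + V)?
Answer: -1770415441*sqrt(1770)/96652308480 ≈ -0.77064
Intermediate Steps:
n = -71680 (n = -2*35840 = -71680)
f(v) = sqrt(1770)/5 (f(v) = sqrt(1/(3 - 8) + 71) = sqrt(1/(-5) + 71) = sqrt(-1/5 + 71) = sqrt(354/5) = sqrt(1770)/5)
D = -1770415441/273029120 (D = 47318/(-7618) + 19569/(-71680) = 47318*(-1/7618) + 19569*(-1/71680) = -23659/3809 - 19569/71680 = -1770415441/273029120 ≈ -6.4843)
D/f(s) = -1770415441*sqrt(1770)/354/273029120 = -1770415441*sqrt(1770)/96652308480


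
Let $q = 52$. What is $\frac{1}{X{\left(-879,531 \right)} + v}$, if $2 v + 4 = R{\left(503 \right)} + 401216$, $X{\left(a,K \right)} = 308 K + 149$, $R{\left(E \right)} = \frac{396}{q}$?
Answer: $\frac{26}{9471977} \approx 2.7449 \cdot 10^{-6}$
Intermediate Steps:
$R{\left(E \right)} = \frac{99}{13}$ ($R{\left(E \right)} = \frac{396}{52} = 396 \cdot \frac{1}{52} = \frac{99}{13}$)
$X{\left(a,K \right)} = 149 + 308 K$
$v = \frac{5215855}{26}$ ($v = -2 + \frac{\frac{99}{13} + 401216}{2} = -2 + \frac{1}{2} \cdot \frac{5215907}{13} = -2 + \frac{5215907}{26} = \frac{5215855}{26} \approx 2.0061 \cdot 10^{5}$)
$\frac{1}{X{\left(-879,531 \right)} + v} = \frac{1}{\left(149 + 308 \cdot 531\right) + \frac{5215855}{26}} = \frac{1}{\left(149 + 163548\right) + \frac{5215855}{26}} = \frac{1}{163697 + \frac{5215855}{26}} = \frac{1}{\frac{9471977}{26}} = \frac{26}{9471977}$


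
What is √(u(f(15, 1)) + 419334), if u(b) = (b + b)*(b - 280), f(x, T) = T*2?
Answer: √418222 ≈ 646.70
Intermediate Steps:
f(x, T) = 2*T
u(b) = 2*b*(-280 + b) (u(b) = (2*b)*(-280 + b) = 2*b*(-280 + b))
√(u(f(15, 1)) + 419334) = √(2*(2*1)*(-280 + 2*1) + 419334) = √(2*2*(-280 + 2) + 419334) = √(2*2*(-278) + 419334) = √(-1112 + 419334) = √418222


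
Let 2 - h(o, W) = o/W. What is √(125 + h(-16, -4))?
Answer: √123 ≈ 11.091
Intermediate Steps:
h(o, W) = 2 - o/W
√(125 + h(-16, -4)) = √(125 + (2 - 1*(-16)/(-4))) = √(125 + (2 - 1*(-16)*(-¼))) = √(125 + (2 - 4)) = √(125 - 2) = √123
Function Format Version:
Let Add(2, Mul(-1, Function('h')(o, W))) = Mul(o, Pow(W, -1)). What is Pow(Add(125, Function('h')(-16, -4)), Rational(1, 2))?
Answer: Pow(123, Rational(1, 2)) ≈ 11.091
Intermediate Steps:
Function('h')(o, W) = Add(2, Mul(-1, o, Pow(W, -1))) (Function('h')(o, W) = Add(2, Mul(-1, Mul(o, Pow(W, -1)))) = Add(2, Mul(-1, o, Pow(W, -1))))
Pow(Add(125, Function('h')(-16, -4)), Rational(1, 2)) = Pow(Add(125, Add(2, Mul(-1, -16, Pow(-4, -1)))), Rational(1, 2)) = Pow(Add(125, Add(2, Mul(-1, -16, Rational(-1, 4)))), Rational(1, 2)) = Pow(Add(125, Add(2, -4)), Rational(1, 2)) = Pow(Add(125, -2), Rational(1, 2)) = Pow(123, Rational(1, 2))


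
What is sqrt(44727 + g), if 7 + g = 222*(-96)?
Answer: 4*sqrt(1463) ≈ 153.00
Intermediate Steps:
g = -21319 (g = -7 + 222*(-96) = -7 - 21312 = -21319)
sqrt(44727 + g) = sqrt(44727 - 21319) = sqrt(23408) = 4*sqrt(1463)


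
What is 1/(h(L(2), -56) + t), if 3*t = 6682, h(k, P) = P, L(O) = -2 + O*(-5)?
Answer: 3/6514 ≈ 0.00046055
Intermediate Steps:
L(O) = -2 - 5*O
t = 6682/3 (t = (⅓)*6682 = 6682/3 ≈ 2227.3)
1/(h(L(2), -56) + t) = 1/(-56 + 6682/3) = 1/(6514/3) = 3/6514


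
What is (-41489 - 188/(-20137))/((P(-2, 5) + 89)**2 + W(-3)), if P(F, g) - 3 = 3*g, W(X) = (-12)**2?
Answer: -835463805/233448241 ≈ -3.5788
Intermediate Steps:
W(X) = 144
P(F, g) = 3 + 3*g
(-41489 - 188/(-20137))/((P(-2, 5) + 89)**2 + W(-3)) = (-41489 - 188/(-20137))/(((3 + 3*5) + 89)**2 + 144) = (-41489 - 188*(-1/20137))/(((3 + 15) + 89)**2 + 144) = (-41489 + 188/20137)/((18 + 89)**2 + 144) = -835463805/(20137*(107**2 + 144)) = -835463805/(20137*(11449 + 144)) = -835463805/20137/11593 = -835463805/20137*1/11593 = -835463805/233448241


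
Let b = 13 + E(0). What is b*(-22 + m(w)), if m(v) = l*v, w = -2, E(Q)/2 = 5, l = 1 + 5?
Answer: -782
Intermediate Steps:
l = 6
E(Q) = 10 (E(Q) = 2*5 = 10)
b = 23 (b = 13 + 10 = 23)
m(v) = 6*v
b*(-22 + m(w)) = 23*(-22 + 6*(-2)) = 23*(-22 - 12) = 23*(-34) = -782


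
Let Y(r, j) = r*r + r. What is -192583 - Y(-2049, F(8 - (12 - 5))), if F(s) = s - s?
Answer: -4388935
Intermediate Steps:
F(s) = 0
Y(r, j) = r + r² (Y(r, j) = r² + r = r + r²)
-192583 - Y(-2049, F(8 - (12 - 5))) = -192583 - (-2049)*(1 - 2049) = -192583 - (-2049)*(-2048) = -192583 - 1*4196352 = -192583 - 4196352 = -4388935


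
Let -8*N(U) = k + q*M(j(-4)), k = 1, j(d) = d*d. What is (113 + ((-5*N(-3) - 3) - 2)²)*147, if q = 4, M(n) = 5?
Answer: 1684179/64 ≈ 26315.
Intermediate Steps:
j(d) = d²
N(U) = -21/8 (N(U) = -(1 + 4*5)/8 = -(1 + 20)/8 = -⅛*21 = -21/8)
(113 + ((-5*N(-3) - 3) - 2)²)*147 = (113 + ((-5*(-21/8) - 3) - 2)²)*147 = (113 + ((105/8 - 3) - 2)²)*147 = (113 + (81/8 - 2)²)*147 = (113 + (65/8)²)*147 = (113 + 4225/64)*147 = (11457/64)*147 = 1684179/64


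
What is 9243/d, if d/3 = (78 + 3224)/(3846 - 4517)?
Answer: -159027/254 ≈ -626.09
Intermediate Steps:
d = -9906/671 (d = 3*((78 + 3224)/(3846 - 4517)) = 3*(3302/(-671)) = 3*(3302*(-1/671)) = 3*(-3302/671) = -9906/671 ≈ -14.763)
9243/d = 9243/(-9906/671) = 9243*(-671/9906) = -159027/254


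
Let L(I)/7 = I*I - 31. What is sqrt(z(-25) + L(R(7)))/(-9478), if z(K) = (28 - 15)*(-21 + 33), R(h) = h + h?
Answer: -sqrt(1311)/9478 ≈ -0.0038202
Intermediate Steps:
R(h) = 2*h
z(K) = 156 (z(K) = 13*12 = 156)
L(I) = -217 + 7*I**2 (L(I) = 7*(I*I - 31) = 7*(I**2 - 31) = 7*(-31 + I**2) = -217 + 7*I**2)
sqrt(z(-25) + L(R(7)))/(-9478) = sqrt(156 + (-217 + 7*(2*7)**2))/(-9478) = sqrt(156 + (-217 + 7*14**2))*(-1/9478) = sqrt(156 + (-217 + 7*196))*(-1/9478) = sqrt(156 + (-217 + 1372))*(-1/9478) = sqrt(156 + 1155)*(-1/9478) = sqrt(1311)*(-1/9478) = -sqrt(1311)/9478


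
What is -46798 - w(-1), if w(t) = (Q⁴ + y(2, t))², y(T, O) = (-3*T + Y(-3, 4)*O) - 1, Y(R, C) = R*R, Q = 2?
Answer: -46798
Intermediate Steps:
Y(R, C) = R²
y(T, O) = -1 - 3*T + 9*O (y(T, O) = (-3*T + (-3)²*O) - 1 = (-3*T + 9*O) - 1 = -1 - 3*T + 9*O)
w(t) = (9 + 9*t)² (w(t) = (2⁴ + (-1 - 3*2 + 9*t))² = (16 + (-1 - 6 + 9*t))² = (16 + (-7 + 9*t))² = (9 + 9*t)²)
-46798 - w(-1) = -46798 - 81*(1 - 1)² = -46798 - 81*0² = -46798 - 81*0 = -46798 - 1*0 = -46798 + 0 = -46798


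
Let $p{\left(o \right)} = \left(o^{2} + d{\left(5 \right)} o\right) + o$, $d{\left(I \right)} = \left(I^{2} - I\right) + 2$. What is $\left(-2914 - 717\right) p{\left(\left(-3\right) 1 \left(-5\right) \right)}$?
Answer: $-2069670$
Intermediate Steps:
$d{\left(I \right)} = 2 + I^{2} - I$
$p{\left(o \right)} = o^{2} + 23 o$ ($p{\left(o \right)} = \left(o^{2} + \left(2 + 5^{2} - 5\right) o\right) + o = \left(o^{2} + \left(2 + 25 - 5\right) o\right) + o = \left(o^{2} + 22 o\right) + o = o^{2} + 23 o$)
$\left(-2914 - 717\right) p{\left(\left(-3\right) 1 \left(-5\right) \right)} = \left(-2914 - 717\right) \left(-3\right) 1 \left(-5\right) \left(23 + \left(-3\right) 1 \left(-5\right)\right) = - 3631 \left(-3\right) \left(-5\right) \left(23 - -15\right) = - 3631 \cdot 15 \left(23 + 15\right) = - 3631 \cdot 15 \cdot 38 = \left(-3631\right) 570 = -2069670$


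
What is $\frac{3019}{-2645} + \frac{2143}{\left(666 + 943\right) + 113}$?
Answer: $\frac{469517}{4554690} \approx 0.10308$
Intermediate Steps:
$\frac{3019}{-2645} + \frac{2143}{\left(666 + 943\right) + 113} = 3019 \left(- \frac{1}{2645}\right) + \frac{2143}{1609 + 113} = - \frac{3019}{2645} + \frac{2143}{1722} = \frac{469517}{4554690}$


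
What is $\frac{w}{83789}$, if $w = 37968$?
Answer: $\frac{37968}{83789} \approx 0.45314$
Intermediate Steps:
$\frac{w}{83789} = \frac{37968}{83789}$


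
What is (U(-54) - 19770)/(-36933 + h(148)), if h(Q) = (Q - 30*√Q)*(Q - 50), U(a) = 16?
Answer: -443062466/776192759 + 116153520*√37/776192759 ≈ 0.33944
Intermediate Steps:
h(Q) = (-50 + Q)*(Q - 30*√Q) (h(Q) = (Q - 30*√Q)*(-50 + Q) = (-50 + Q)*(Q - 30*√Q))
(U(-54) - 19770)/(-36933 + h(148)) = (16 - 19770)/(-36933 + (148² - 50*148 - 8880*√37 + 1500*√148)) = -19754/(-36933 + (21904 - 7400 - 8880*√37 + 1500*(2*√37))) = -19754/(-36933 + (21904 - 7400 - 8880*√37 + 3000*√37)) = -19754/(-36933 + (14504 - 5880*√37)) = -19754/(-22429 - 5880*√37)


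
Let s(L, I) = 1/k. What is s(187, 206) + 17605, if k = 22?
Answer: 387311/22 ≈ 17605.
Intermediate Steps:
s(L, I) = 1/22
s(187, 206) + 17605 = 1/22 + 17605 = 387311/22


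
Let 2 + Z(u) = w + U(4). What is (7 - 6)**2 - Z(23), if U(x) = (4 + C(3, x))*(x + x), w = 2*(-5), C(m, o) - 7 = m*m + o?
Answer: -179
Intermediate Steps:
C(m, o) = 7 + o + m**2 (C(m, o) = 7 + (m*m + o) = 7 + (m**2 + o) = 7 + (o + m**2) = 7 + o + m**2)
w = -10
U(x) = 2*x*(20 + x) (U(x) = (4 + (7 + x + 3**2))*(x + x) = (4 + (7 + x + 9))*(2*x) = (4 + (16 + x))*(2*x) = (20 + x)*(2*x) = 2*x*(20 + x))
Z(u) = 180 (Z(u) = -2 + (-10 + 2*4*(20 + 4)) = -2 + (-10 + 2*4*24) = -2 + (-10 + 192) = -2 + 182 = 180)
(7 - 6)**2 - Z(23) = (7 - 6)**2 - 1*180 = 1**2 - 180 = 1 - 180 = -179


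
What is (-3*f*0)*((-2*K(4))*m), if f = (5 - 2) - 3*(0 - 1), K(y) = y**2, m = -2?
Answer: 0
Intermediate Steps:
f = 6 (f = 3 - 3*(-1) = 3 + 3 = 6)
(-3*f*0)*((-2*K(4))*m) = (-3*6*0)*(-2*4**2*(-2)) = (-18*0)*(-2*16*(-2)) = 0*(-32*(-2)) = 0*64 = 0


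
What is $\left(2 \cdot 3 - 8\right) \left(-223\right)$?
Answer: $446$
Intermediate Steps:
$\left(2 \cdot 3 - 8\right) \left(-223\right) = \left(6 - 8\right) \left(-223\right) = \left(-2\right) \left(-223\right) = 446$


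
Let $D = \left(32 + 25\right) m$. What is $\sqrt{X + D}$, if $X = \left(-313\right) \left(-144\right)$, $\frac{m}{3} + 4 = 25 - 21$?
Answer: $12 \sqrt{313} \approx 212.3$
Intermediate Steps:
$m = 0$ ($m = -12 + 3 \left(25 - 21\right) = -12 + 3 \cdot 4 = -12 + 12 = 0$)
$X = 45072$
$D = 0$ ($D = \left(32 + 25\right) 0 = 57 \cdot 0 = 0$)
$\sqrt{X + D} = \sqrt{45072 + 0} = \sqrt{45072} = 12 \sqrt{313}$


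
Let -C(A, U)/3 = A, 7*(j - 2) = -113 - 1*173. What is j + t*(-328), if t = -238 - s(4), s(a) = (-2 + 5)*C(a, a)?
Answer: 463520/7 ≈ 66217.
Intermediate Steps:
j = -272/7 (j = 2 + (-113 - 1*173)/7 = 2 + (-113 - 173)/7 = 2 + (1/7)*(-286) = 2 - 286/7 = -272/7 ≈ -38.857)
C(A, U) = -3*A
s(a) = -9*a (s(a) = (-2 + 5)*(-3*a) = 3*(-3*a) = -9*a)
t = -202 (t = -238 - (-9)*4 = -238 - 1*(-36) = -238 + 36 = -202)
j + t*(-328) = -272/7 - 202*(-328) = -272/7 + 66256 = 463520/7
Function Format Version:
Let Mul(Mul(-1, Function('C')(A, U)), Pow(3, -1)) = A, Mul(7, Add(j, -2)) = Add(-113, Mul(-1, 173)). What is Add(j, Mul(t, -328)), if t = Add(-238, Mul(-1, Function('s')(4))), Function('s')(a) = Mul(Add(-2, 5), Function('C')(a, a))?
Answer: Rational(463520, 7) ≈ 66217.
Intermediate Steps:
j = Rational(-272, 7) (j = Add(2, Mul(Rational(1, 7), Add(-113, Mul(-1, 173)))) = Add(2, Mul(Rational(1, 7), Add(-113, -173))) = Add(2, Mul(Rational(1, 7), -286)) = Add(2, Rational(-286, 7)) = Rational(-272, 7) ≈ -38.857)
Function('C')(A, U) = Mul(-3, A)
Function('s')(a) = Mul(-9, a) (Function('s')(a) = Mul(Add(-2, 5), Mul(-3, a)) = Mul(3, Mul(-3, a)) = Mul(-9, a))
t = -202 (t = Add(-238, Mul(-1, Mul(-9, 4))) = Add(-238, Mul(-1, -36)) = Add(-238, 36) = -202)
Add(j, Mul(t, -328)) = Add(Rational(-272, 7), Mul(-202, -328)) = Add(Rational(-272, 7), 66256) = Rational(463520, 7)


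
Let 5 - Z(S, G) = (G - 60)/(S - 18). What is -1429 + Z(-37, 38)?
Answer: -7122/5 ≈ -1424.4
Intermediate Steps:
Z(S, G) = 5 - (-60 + G)/(-18 + S) (Z(S, G) = 5 - (G - 60)/(S - 18) = 5 - (-60 + G)/(-18 + S))
-1429 + Z(-37, 38) = -1429 + (-30 - 1*38 + 5*(-37))/(-18 - 37) = -1429 + (-30 - 38 - 185)/(-55) = -1429 - 1/55*(-253) = -1429 + 23/5 = -7122/5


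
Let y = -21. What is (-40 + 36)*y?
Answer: 84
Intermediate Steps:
(-40 + 36)*y = (-40 + 36)*(-21) = -4*(-21) = 84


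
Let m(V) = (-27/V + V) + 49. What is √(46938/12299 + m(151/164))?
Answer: 3*√1283799767738763/21755174 ≈ 4.9409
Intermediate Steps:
m(V) = 49 + V - 27/V (m(V) = (V - 27/V) + 49 = 49 + V - 27/V)
√(46938/12299 + m(151/164)) = √(46938/12299 + (49 + 151/164 - 27/(151/164))) = √(46938*(1/12299) + (49 + 151*(1/164) - 27/(151*(1/164)))) = √(46938/12299 + (49 + 151/164 - 27/151/164)) = √(46938/12299 + (49 + 151/164 - 27*164/151)) = √(46938/12299 + (49 + 151/164 - 4428/151)) = √(46938/12299 + 510045/24764) = √(7435416087/304572436) = 3*√1283799767738763/21755174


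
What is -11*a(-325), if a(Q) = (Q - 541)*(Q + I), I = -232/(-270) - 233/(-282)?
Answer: -19541926943/6345 ≈ -3.0799e+6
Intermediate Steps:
I = 21389/12690 (I = -232*(-1/270) - 233*(-1/282) = 116/135 + 233/282 = 21389/12690 ≈ 1.6855)
a(Q) = (-541 + Q)*(21389/12690 + Q) (a(Q) = (Q - 541)*(Q + 21389/12690) = (-541 + Q)*(21389/12690 + Q))
-11*a(-325) = -11*(-11571449/12690 + (-325)² - 6843901/12690*(-325)) = -11*(-11571449/12690 + 105625 + 444853565/2538) = -11*1776538813/6345 = -19541926943/6345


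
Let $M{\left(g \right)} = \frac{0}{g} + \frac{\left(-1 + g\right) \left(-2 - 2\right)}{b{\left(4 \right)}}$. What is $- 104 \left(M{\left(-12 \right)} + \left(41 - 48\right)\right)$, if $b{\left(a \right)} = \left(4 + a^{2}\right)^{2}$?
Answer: $\frac{17862}{25} \approx 714.48$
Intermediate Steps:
$M{\left(g \right)} = \frac{1}{100} - \frac{g}{100}$ ($M{\left(g \right)} = \frac{0}{g} + \frac{\left(-1 + g\right) \left(-2 - 2\right)}{\left(4 + 4^{2}\right)^{2}} = 0 + \frac{\left(-1 + g\right) \left(-4\right)}{\left(4 + 16\right)^{2}} = 0 + \frac{4 - 4 g}{20^{2}} = 0 + \frac{4 - 4 g}{400} = 0 + \left(4 - 4 g\right) \frac{1}{400} = 0 - \left(- \frac{1}{100} + \frac{g}{100}\right) = \frac{1}{100} - \frac{g}{100}$)
$- 104 \left(M{\left(-12 \right)} + \left(41 - 48\right)\right) = - 104 \left(\left(\frac{1}{100} - - \frac{3}{25}\right) + \left(41 - 48\right)\right) = - 104 \left(\left(\frac{1}{100} + \frac{3}{25}\right) + \left(41 - 48\right)\right) = - 104 \left(\frac{13}{100} - 7\right) = \left(-104\right) \left(- \frac{687}{100}\right) = \frac{17862}{25}$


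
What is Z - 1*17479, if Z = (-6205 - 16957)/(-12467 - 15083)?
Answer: -240761644/13775 ≈ -17478.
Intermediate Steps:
Z = 11581/13775 (Z = -23162/(-27550) = -23162*(-1/27550) = 11581/13775 ≈ 0.84073)
Z - 1*17479 = 11581/13775 - 1*17479 = 11581/13775 - 17479 = -240761644/13775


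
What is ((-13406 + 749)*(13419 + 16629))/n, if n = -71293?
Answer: 380317536/71293 ≈ 5334.6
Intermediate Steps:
((-13406 + 749)*(13419 + 16629))/n = ((-13406 + 749)*(13419 + 16629))/(-71293) = -12657*30048*(-1/71293) = -380317536*(-1/71293) = 380317536/71293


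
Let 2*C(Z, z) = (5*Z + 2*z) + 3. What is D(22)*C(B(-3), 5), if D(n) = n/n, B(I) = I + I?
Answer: -17/2 ≈ -8.5000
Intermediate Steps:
B(I) = 2*I
D(n) = 1
C(Z, z) = 3/2 + z + 5*Z/2 (C(Z, z) = ((5*Z + 2*z) + 3)/2 = ((2*z + 5*Z) + 3)/2 = (3 + 2*z + 5*Z)/2 = 3/2 + z + 5*Z/2)
D(22)*C(B(-3), 5) = 1*(3/2 + 5 + 5*(2*(-3))/2) = 1*(3/2 + 5 + (5/2)*(-6)) = 1*(3/2 + 5 - 15) = 1*(-17/2) = -17/2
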